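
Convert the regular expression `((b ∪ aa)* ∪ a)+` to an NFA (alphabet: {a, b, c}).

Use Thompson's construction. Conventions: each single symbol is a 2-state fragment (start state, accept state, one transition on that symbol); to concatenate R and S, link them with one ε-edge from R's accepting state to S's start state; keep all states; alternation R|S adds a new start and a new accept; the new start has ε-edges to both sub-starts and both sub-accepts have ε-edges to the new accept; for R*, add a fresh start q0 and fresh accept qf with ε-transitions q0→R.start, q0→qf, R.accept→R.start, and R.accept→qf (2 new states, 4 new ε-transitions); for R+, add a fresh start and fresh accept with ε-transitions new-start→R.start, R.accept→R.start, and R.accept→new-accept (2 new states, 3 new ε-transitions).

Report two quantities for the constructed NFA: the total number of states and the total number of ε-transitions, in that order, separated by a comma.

16, 16

By structural recursion:
Each of the 4 symbol leaves contributes 2 states and 0 ε-transitions.
  aa = 4 states, 1 ε-transition
  b ∪ aa = 8 states, 5 ε-transitions
  (b ∪ aa)* = 10 states, 9 ε-transitions
  (b ∪ aa)* ∪ a = 14 states, 13 ε-transitions
  ((b ∪ aa)* ∪ a)+ = 16 states, 16 ε-transitions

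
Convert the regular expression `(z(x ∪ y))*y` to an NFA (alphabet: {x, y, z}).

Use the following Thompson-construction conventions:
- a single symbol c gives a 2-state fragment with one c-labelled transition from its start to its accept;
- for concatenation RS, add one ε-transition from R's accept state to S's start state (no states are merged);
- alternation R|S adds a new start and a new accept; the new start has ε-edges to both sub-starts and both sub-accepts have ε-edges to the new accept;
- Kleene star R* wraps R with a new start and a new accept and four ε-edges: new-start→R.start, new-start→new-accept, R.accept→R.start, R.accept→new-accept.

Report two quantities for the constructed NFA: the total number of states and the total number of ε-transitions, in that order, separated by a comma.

Bottom-up over the parse tree:
Each of the 4 symbol leaves contributes 2 states and 0 ε-transitions.
  x ∪ y — 6 states, 4 ε-transitions
  z(x ∪ y) — 8 states, 5 ε-transitions
  (z(x ∪ y))* — 10 states, 9 ε-transitions
  (z(x ∪ y))*y — 12 states, 10 ε-transitions

12, 10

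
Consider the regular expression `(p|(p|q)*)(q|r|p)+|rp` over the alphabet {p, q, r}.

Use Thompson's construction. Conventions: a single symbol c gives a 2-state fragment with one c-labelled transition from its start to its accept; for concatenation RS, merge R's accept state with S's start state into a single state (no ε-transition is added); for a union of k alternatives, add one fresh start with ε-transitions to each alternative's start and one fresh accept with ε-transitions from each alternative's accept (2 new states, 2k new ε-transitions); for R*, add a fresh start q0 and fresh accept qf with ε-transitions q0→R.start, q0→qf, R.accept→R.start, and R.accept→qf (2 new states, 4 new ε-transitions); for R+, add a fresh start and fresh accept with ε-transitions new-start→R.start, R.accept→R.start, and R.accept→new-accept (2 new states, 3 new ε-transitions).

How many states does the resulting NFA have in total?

26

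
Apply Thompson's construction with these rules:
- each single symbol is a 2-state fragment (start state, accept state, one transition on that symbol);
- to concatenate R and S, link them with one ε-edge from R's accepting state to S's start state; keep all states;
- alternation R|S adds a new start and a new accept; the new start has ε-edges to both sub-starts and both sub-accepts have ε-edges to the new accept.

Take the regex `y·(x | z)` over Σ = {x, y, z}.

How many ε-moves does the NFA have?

5

By structural recursion:
Each of the 3 symbol leaves contributes 0 ε-transitions.
  x | z → 4 ε-transitions
  y·(x | z) → 5 ε-transitions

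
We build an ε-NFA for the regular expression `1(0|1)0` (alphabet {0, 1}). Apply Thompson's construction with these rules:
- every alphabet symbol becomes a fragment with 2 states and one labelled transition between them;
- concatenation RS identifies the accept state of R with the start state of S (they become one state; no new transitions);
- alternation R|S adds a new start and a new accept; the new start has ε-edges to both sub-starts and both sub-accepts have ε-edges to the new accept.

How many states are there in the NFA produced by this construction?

Building bottom-up:
Each of the 4 symbol leaves contributes a 2-state fragment.
  0|1 = 6 states
  1(0|1)0 = 8 states

8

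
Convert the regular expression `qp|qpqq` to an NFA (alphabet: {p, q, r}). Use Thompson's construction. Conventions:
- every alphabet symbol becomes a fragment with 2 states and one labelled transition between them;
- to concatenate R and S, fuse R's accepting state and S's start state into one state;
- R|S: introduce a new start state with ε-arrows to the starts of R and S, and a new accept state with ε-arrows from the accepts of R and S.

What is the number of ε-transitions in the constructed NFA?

4

Bottom-up over the parse tree:
Each of the 6 symbol leaves contributes 0 ε-transitions.
  qp — 0 ε-transitions
  qpqq — 0 ε-transitions
  qp|qpqq — 4 ε-transitions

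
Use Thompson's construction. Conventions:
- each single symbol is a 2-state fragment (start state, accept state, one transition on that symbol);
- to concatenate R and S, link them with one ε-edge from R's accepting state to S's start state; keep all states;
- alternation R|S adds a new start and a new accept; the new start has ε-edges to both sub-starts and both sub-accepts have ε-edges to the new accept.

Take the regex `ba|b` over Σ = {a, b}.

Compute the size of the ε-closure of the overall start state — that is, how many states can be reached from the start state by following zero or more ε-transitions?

3

Work bottom-up. For each fragment F, track |ε-closure(F.start)| and whether F's accept lies in that closure (i.e. whether F accepts ε). A single-symbol fragment has closure size 1 and does not accept ε.
  ba — same as the first factor's closure: |ε-closure| = 1
  ba|b — new start ε-reaches every alternative's start; none of them accept ε, so the new accept is not reached: |ε-closure| = 1 + 1 + 1 = 3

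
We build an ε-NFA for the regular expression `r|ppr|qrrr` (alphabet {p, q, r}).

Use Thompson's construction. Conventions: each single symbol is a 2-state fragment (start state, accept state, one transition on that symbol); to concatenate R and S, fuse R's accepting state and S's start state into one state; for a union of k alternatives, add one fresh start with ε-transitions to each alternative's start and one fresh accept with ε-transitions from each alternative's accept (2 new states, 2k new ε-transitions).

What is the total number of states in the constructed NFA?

13

By structural recursion:
Each of the 8 symbol leaves contributes a 2-state fragment.
  ppr : 4 states
  qrrr : 5 states
  r|ppr|qrrr : 13 states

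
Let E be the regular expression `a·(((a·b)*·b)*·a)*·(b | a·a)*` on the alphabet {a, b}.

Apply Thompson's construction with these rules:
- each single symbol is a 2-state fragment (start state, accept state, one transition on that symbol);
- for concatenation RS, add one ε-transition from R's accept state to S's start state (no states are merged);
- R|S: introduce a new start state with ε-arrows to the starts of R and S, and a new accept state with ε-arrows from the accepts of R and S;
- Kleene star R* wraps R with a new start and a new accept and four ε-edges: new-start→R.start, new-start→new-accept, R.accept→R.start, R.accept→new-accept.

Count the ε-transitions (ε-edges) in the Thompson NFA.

26

Per subexpression:
Each of the 8 symbol leaves contributes 0 ε-transitions.
  a·b — 1 ε-transition
  (a·b)* — 5 ε-transitions
  (a·b)*·b — 6 ε-transitions
  ((a·b)*·b)* — 10 ε-transitions
  ((a·b)*·b)*·a — 11 ε-transitions
  (((a·b)*·b)*·a)* — 15 ε-transitions
  a·a — 1 ε-transition
  b | a·a — 5 ε-transitions
  (b | a·a)* — 9 ε-transitions
  a·(((a·b)*·b)*·a)*·(b | a·a)* — 26 ε-transitions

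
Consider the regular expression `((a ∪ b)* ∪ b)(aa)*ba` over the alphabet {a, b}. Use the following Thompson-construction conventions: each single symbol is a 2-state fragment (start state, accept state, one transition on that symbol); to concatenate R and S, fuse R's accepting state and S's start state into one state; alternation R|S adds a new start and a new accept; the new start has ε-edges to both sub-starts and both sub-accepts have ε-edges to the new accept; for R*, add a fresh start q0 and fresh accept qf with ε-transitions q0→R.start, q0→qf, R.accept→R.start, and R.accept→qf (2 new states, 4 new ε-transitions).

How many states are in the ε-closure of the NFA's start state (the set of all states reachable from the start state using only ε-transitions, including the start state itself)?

10

Work bottom-up. For each fragment F, track |ε-closure(F.start)| and whether F's accept lies in that closure (i.e. whether F accepts ε). A single-symbol fragment has closure size 1 and does not accept ε.
  a ∪ b — C = 1 + 1 + 1 = 3 (the new accept is not ε-reachable since no branch accepts ε)
  (a ∪ b)* — the star's fresh start ε-reaches both the body's start and the fresh accept: C = 2 + 3 = 5
  (a ∪ b)* ∪ b — C = 1 (new start) + (5 + 1) + 1 (new accept, since some branch ε-reaches its own accept) = 8
  aa — C equals the left operand's closure size = 1 (its accept is not ε-reachable, so the closure stops there)
  (aa)* — C = 1 (new start) + 1 (body) + 1 (new accept) = 3
  ((a ∪ b)* ∪ b)(aa)*ba — the left operand accepts ε, so the closure extends into the next operand (the shared merged state is already counted); C = 8 + (3−1) + (1−1) = 10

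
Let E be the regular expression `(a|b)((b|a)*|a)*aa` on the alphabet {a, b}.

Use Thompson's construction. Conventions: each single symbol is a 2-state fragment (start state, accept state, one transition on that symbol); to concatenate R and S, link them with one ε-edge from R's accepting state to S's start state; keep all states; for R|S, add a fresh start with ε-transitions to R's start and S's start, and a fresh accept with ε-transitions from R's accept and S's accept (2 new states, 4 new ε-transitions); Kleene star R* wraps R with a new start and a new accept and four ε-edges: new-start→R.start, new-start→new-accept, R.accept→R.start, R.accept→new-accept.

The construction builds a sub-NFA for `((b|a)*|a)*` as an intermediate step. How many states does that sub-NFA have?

14

Fragment for `((b|a)*|a)*`:
Each of the 3 symbol leaves contributes a 2-state fragment.
  b|a = 6 states
  (b|a)* = 8 states
  (b|a)*|a = 12 states
  ((b|a)*|a)* = 14 states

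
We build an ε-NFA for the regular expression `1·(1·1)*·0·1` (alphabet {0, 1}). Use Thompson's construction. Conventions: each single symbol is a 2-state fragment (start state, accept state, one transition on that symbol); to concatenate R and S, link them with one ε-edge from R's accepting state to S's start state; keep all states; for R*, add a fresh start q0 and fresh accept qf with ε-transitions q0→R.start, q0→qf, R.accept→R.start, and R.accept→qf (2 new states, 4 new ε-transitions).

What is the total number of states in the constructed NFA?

12

Building bottom-up:
Each of the 5 symbol leaves contributes a 2-state fragment.
  1·1 — 4 states
  (1·1)* — 6 states
  1·(1·1)*·0·1 — 12 states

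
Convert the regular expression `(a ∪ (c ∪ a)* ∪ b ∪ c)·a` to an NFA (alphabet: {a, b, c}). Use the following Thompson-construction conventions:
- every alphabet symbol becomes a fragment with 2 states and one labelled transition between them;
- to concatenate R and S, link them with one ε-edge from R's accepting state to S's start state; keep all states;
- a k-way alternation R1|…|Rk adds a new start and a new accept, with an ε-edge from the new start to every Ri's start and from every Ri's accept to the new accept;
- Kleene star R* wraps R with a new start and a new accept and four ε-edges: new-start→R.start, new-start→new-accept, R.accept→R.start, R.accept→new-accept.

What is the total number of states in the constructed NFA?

Bottom-up over the parse tree:
Each of the 6 symbol leaves contributes a 2-state fragment.
  c ∪ a = 6 states
  (c ∪ a)* = 8 states
  a ∪ (c ∪ a)* ∪ b ∪ c = 16 states
  (a ∪ (c ∪ a)* ∪ b ∪ c)·a = 18 states

18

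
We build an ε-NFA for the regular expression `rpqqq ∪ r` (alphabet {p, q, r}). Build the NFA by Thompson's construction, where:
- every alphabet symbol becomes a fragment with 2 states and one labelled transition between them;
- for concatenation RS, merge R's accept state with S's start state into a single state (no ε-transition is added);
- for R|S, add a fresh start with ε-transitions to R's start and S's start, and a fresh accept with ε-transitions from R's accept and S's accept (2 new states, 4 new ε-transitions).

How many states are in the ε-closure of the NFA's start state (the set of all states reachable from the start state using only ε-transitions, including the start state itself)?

Let C(F) = |ε-closure(F.start)| within fragment F, and note whether F accepts ε. Symbol fragments have C = 1 and do not accept ε. Then:
  rpqqq — same as the first factor's closure: C = 1
  rpqqq ∪ r — C = 1 + 1 + 1 = 3 (the new accept is not ε-reachable since no branch accepts ε)

3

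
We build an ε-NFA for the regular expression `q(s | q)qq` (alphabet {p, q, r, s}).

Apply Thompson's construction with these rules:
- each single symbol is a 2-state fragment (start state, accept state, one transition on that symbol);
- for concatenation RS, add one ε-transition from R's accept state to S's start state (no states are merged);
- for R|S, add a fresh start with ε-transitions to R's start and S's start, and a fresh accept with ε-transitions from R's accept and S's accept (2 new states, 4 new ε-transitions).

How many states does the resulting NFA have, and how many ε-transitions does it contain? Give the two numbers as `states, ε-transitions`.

12, 7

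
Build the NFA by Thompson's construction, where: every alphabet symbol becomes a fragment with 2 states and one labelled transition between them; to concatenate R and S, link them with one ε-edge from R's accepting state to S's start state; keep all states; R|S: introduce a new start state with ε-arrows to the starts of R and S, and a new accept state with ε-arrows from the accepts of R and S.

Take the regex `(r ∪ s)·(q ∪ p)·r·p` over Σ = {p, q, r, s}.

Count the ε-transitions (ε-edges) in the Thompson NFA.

Building bottom-up:
Each of the 6 symbol leaves contributes 0 ε-transitions.
  r ∪ s : 4 ε-transitions
  q ∪ p : 4 ε-transitions
  (r ∪ s)·(q ∪ p)·r·p : 11 ε-transitions

11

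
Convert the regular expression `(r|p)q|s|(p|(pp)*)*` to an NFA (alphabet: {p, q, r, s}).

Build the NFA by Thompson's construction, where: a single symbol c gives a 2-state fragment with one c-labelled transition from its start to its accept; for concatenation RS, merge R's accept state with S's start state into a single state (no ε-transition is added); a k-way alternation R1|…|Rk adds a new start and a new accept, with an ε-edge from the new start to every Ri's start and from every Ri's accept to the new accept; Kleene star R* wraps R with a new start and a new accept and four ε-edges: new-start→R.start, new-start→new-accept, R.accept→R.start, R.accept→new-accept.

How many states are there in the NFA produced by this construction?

22

Bottom-up over the parse tree:
Each of the 7 symbol leaves contributes a 2-state fragment.
  r|p : 6 states
  (r|p)q : 7 states
  pp : 3 states
  (pp)* : 5 states
  p|(pp)* : 9 states
  (p|(pp)*)* : 11 states
  (r|p)q|s|(p|(pp)*)* : 22 states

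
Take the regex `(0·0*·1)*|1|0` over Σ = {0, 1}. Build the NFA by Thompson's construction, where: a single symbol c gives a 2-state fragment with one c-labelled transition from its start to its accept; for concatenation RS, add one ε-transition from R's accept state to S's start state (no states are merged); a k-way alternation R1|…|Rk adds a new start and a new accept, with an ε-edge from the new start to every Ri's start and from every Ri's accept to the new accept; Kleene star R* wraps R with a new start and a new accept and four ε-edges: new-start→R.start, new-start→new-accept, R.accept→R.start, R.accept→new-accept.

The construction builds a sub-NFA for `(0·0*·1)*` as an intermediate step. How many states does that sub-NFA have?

Fragment for `(0·0*·1)*`:
Each of the 3 symbol leaves contributes a 2-state fragment.
  0* = 4 states
  0·0*·1 = 8 states
  (0·0*·1)* = 10 states

10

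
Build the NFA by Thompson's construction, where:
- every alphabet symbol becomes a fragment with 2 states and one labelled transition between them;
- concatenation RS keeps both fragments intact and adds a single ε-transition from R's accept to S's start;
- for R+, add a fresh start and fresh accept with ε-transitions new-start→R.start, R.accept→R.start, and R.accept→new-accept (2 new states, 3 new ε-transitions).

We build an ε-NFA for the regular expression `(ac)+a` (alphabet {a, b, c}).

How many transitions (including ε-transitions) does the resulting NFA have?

Bottom-up over the parse tree:
Each of the 3 symbol leaves contributes 1 transition (1 symbol, 0 ε).
  ac = 3 transitions (2 symbol, 1 ε)
  (ac)+ = 6 transitions (2 symbol, 4 ε)
  (ac)+a = 8 transitions (3 symbol, 5 ε)

8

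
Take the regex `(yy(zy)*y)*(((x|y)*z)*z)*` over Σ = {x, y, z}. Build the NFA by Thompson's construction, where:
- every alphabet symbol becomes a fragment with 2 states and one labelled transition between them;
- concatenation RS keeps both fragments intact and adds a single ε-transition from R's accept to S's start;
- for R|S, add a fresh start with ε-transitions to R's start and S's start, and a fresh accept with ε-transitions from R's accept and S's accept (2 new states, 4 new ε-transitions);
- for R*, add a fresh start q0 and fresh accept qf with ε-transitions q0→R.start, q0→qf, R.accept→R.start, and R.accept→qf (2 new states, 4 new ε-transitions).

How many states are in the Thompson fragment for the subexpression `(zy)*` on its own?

6

Fragment for `(zy)*`:
Each of the 2 symbol leaves contributes a 2-state fragment.
  zy — 4 states
  (zy)* — 6 states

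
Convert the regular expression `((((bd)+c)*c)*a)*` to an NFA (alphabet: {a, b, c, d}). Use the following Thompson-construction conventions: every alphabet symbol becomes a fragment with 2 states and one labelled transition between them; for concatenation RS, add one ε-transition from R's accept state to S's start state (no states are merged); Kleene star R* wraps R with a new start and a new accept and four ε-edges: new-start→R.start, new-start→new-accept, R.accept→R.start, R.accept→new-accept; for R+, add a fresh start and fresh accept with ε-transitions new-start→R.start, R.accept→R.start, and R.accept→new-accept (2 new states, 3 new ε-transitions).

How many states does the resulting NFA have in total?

18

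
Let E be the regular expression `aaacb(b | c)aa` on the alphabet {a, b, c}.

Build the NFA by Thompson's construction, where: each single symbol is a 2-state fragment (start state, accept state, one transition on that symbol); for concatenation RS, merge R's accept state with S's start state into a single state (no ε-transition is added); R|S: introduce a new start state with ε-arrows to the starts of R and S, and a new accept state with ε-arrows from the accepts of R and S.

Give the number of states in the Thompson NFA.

13

Per subexpression:
Each of the 9 symbol leaves contributes a 2-state fragment.
  b | c : 6 states
  aaacb(b | c)aa : 13 states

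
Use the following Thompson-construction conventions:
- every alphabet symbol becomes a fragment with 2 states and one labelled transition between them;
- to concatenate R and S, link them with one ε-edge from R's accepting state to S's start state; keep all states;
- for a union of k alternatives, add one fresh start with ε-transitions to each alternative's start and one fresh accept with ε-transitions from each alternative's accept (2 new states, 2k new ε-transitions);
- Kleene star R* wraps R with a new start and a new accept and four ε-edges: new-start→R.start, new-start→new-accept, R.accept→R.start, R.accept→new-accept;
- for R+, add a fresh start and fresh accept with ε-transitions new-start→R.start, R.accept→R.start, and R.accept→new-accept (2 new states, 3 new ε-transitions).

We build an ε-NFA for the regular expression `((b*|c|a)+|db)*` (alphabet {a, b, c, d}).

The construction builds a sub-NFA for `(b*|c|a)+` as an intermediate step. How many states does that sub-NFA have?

12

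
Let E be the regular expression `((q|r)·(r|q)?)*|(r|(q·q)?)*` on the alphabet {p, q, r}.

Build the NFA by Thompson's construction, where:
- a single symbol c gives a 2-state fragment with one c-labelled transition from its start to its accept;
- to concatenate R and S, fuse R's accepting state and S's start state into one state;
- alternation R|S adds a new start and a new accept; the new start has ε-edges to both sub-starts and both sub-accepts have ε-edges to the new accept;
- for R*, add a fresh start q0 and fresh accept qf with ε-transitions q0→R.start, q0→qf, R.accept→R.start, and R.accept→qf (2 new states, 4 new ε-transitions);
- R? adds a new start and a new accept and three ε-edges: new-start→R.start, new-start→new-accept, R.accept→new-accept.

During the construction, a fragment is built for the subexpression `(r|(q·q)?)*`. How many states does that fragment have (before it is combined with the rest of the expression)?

11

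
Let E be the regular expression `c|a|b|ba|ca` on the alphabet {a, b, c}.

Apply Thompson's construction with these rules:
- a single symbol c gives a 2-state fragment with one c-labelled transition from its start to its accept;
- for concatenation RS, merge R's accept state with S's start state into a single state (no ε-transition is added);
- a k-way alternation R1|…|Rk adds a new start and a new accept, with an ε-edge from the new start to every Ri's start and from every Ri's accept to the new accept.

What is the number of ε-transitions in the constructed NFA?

10

Building bottom-up:
Each of the 7 symbol leaves contributes 0 ε-transitions.
  ba — 0 ε-transitions
  ca — 0 ε-transitions
  c|a|b|ba|ca — 10 ε-transitions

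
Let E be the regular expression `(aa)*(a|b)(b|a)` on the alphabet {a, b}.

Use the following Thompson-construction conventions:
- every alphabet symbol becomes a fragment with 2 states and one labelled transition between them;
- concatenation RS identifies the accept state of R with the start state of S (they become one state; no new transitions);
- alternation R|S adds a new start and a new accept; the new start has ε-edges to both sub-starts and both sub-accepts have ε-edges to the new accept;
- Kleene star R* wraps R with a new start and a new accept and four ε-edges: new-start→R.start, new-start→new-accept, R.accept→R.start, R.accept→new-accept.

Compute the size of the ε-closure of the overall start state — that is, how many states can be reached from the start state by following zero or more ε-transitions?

5

Compute the ε-closure size of each fragment's start state recursively; a symbol fragment's start has no outgoing ε-edge, so its closure is just itself (size 1).
  aa : same as the first factor's closure: |closure| = 1
  (aa)* : |closure| = 1 (new start) + 1 (body) + 1 (new accept) = 3
  a|b : new start ε-reaches every alternative's start; none of them accept ε, so the new accept is not reached: |closure| = 1 + 1 + 1 = 3
  b|a : |closure| = 1 + 1 + 1 = 3 (the new accept is not ε-reachable since no branch accepts ε)
  (aa)*(a|b)(b|a) : the left operand accepts ε, so the closure extends into the next operand (the shared merged state is already counted); |closure| = 3 + (3−1) = 5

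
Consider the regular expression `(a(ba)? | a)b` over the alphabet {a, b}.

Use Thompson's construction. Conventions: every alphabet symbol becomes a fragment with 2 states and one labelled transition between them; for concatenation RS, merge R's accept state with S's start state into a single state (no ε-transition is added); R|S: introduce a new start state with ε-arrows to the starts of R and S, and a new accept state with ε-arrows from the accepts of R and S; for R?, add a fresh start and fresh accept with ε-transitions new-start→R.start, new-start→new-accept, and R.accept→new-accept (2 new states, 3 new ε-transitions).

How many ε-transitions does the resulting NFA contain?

7

Bottom-up over the parse tree:
Each of the 5 symbol leaves contributes 0 ε-transitions.
  ba → 0 ε-transitions
  (ba)? → 3 ε-transitions
  a(ba)? → 3 ε-transitions
  a(ba)? | a → 7 ε-transitions
  (a(ba)? | a)b → 7 ε-transitions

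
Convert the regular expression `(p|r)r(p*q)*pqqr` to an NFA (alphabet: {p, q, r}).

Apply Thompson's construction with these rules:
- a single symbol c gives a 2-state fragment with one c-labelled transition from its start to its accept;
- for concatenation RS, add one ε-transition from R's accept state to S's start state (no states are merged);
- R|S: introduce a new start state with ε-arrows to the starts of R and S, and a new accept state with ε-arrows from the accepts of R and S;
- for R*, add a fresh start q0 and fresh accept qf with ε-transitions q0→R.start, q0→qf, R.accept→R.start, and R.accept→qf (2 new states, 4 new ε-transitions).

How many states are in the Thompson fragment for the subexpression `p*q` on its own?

Fragment for `p*q`:
Each of the 2 symbol leaves contributes a 2-state fragment.
  p* → 4 states
  p*q → 6 states

6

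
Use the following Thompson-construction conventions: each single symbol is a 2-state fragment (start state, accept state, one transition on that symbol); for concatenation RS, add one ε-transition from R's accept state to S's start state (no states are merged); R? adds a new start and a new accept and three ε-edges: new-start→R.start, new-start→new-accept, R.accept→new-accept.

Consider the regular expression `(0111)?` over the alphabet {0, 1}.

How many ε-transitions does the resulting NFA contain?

6

Bottom-up over the parse tree:
Each of the 4 symbol leaves contributes 0 ε-transitions.
  0111 → 3 ε-transitions
  (0111)? → 6 ε-transitions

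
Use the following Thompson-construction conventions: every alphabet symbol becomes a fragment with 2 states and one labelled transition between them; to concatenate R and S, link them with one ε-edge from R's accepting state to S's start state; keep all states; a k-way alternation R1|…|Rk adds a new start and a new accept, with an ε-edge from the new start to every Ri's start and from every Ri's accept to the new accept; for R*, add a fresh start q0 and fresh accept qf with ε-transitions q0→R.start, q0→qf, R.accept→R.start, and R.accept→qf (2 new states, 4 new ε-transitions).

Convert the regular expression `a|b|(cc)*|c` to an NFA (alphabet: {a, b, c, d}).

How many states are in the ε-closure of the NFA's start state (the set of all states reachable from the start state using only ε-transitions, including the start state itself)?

8

Let C(F) = |ε-closure(F.start)| within fragment F, and note whether F accepts ε. Symbol fragments have C = 1 and do not accept ε. Then:
  cc → C equals the left operand's closure size = 1 (its accept is not ε-reachable, so the closure stops there)
  (cc)* → the star's fresh start ε-reaches both the body's start and the fresh accept: C = 2 + 1 = 3
  a|b|(cc)*|c → new start ε-reaches every alternative's start; at least one alternative accepts ε, so the union's new accept is reached too: C = 1 + 1 + 1 + 3 + 1 + 1 = 8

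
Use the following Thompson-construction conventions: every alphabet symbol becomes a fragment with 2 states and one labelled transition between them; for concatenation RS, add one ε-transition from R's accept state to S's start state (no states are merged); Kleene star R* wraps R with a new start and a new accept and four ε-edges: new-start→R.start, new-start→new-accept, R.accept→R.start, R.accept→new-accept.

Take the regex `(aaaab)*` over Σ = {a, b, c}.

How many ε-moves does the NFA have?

By structural recursion:
Each of the 5 symbol leaves contributes 0 ε-transitions.
  aaaab → 4 ε-transitions
  (aaaab)* → 8 ε-transitions

8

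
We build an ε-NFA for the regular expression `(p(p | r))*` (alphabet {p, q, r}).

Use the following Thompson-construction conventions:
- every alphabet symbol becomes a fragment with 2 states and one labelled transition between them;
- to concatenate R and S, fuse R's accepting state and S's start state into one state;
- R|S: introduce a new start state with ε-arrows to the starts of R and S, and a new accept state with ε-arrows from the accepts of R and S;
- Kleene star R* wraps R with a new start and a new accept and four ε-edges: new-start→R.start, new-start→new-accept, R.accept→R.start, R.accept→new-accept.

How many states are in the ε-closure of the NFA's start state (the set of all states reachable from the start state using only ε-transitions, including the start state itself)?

3

Compute the ε-closure size of each fragment's start state recursively; a symbol fragment's start has no outgoing ε-edge, so its closure is just itself (size 1).
  p | r — |closure| = 1 + 1 + 1 = 3 (the new accept is not ε-reachable since no branch accepts ε)
  p(p | r) — same as the first factor's closure: |closure| = 1
  (p(p | r))* — |closure| = 1 (new start) + 1 (body) + 1 (new accept) = 3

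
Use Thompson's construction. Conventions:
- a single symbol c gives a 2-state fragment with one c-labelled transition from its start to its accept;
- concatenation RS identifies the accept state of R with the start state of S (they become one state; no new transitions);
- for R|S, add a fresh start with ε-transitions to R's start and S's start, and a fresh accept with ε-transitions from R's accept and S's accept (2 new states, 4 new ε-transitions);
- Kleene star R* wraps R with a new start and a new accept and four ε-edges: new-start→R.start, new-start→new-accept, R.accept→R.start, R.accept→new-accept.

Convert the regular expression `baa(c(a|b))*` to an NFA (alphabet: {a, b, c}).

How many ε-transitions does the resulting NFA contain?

8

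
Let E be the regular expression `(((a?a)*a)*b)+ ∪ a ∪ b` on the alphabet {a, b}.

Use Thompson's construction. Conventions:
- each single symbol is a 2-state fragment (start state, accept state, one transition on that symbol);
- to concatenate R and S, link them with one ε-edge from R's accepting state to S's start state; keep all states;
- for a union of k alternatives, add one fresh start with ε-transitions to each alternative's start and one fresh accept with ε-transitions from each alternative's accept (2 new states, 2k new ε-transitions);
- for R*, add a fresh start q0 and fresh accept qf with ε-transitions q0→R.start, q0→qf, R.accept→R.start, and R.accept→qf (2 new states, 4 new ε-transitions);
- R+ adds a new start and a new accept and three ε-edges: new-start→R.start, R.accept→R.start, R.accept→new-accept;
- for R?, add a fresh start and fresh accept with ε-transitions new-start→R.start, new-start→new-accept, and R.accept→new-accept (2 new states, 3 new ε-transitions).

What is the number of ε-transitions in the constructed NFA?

23

Per subexpression:
Each of the 6 symbol leaves contributes 0 ε-transitions.
  a? — 3 ε-transitions
  a?a — 4 ε-transitions
  (a?a)* — 8 ε-transitions
  (a?a)*a — 9 ε-transitions
  ((a?a)*a)* — 13 ε-transitions
  ((a?a)*a)*b — 14 ε-transitions
  (((a?a)*a)*b)+ — 17 ε-transitions
  (((a?a)*a)*b)+ ∪ a ∪ b — 23 ε-transitions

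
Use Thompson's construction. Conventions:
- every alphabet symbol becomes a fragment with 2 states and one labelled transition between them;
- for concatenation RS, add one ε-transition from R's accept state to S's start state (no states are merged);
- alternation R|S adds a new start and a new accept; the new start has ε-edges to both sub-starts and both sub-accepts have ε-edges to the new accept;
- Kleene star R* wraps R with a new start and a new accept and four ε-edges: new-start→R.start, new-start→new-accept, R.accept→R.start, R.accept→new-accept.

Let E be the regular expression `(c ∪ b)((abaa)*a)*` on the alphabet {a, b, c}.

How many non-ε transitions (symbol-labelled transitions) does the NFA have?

7

Per subexpression:
Each of the 7 symbol leaves contributes exactly 1 symbol transition.
  c ∪ b — 2 symbol transitions
  abaa — 4 symbol transitions
  (abaa)* — 4 symbol transitions
  (abaa)*a — 5 symbol transitions
  ((abaa)*a)* — 5 symbol transitions
  (c ∪ b)((abaa)*a)* — 7 symbol transitions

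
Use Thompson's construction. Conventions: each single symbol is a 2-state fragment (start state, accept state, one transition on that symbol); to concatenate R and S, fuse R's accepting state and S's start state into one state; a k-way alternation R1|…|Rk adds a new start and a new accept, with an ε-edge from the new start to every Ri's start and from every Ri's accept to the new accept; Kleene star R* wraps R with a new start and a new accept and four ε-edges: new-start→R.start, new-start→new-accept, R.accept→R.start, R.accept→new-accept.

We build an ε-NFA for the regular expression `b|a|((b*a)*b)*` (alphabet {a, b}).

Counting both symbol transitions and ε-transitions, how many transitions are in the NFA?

23

Bottom-up over the parse tree:
Each of the 5 symbol leaves contributes 1 transition (1 symbol, 0 ε).
  b* = 5 transitions (1 symbol, 4 ε)
  b*a = 6 transitions (2 symbol, 4 ε)
  (b*a)* = 10 transitions (2 symbol, 8 ε)
  (b*a)*b = 11 transitions (3 symbol, 8 ε)
  ((b*a)*b)* = 15 transitions (3 symbol, 12 ε)
  b|a|((b*a)*b)* = 23 transitions (5 symbol, 18 ε)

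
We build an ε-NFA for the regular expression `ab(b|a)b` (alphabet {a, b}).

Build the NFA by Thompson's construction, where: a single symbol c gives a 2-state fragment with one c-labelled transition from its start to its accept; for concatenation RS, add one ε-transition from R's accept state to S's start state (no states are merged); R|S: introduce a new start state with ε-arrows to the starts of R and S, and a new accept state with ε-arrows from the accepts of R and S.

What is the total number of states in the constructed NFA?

Bottom-up over the parse tree:
Each of the 5 symbol leaves contributes a 2-state fragment.
  b|a — 6 states
  ab(b|a)b — 12 states

12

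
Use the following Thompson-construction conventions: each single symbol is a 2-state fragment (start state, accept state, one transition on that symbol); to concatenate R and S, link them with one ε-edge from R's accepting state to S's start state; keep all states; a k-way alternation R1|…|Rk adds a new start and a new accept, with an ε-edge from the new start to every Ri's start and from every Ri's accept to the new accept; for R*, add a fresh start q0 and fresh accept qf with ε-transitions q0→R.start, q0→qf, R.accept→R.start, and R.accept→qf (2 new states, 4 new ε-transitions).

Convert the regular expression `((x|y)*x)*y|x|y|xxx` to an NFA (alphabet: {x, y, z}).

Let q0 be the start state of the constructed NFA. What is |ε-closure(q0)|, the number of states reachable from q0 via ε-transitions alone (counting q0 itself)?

Let C(F) = |ε-closure(F.start)| within fragment F, and note whether F accepts ε. Symbol fragments have C = 1 and do not accept ε. Then:
  x|y → new start ε-reaches every alternative's start; none of them accept ε, so the new accept is not reached: |ε-closure| = 1 + 1 + 1 = 3
  (x|y)* → the star's fresh start ε-reaches both the body's start and the fresh accept: |ε-closure| = 2 + 3 = 5
  (x|y)*x → |ε-closure| = 5 + 1 = 6 (closure spills across the concat boundary because the left factor accepts ε)
  ((x|y)*x)* → |ε-closure| = 1 (new start) + 6 (body) + 1 (new accept) = 8
  ((x|y)*x)*y → the left operand accepts ε, so the closure extends into the next operand (via the concat ε-link); |ε-closure| = 8 + 1 = 9
  xxx → |ε-closure| equals the left operand's closure size = 1 (its accept is not ε-reachable, so the closure stops there)
  ((x|y)*x)*y|x|y|xxx → |ε-closure| = 1 + 9 + 1 + 1 + 1 = 13 (the new accept is not ε-reachable since no branch accepts ε)

13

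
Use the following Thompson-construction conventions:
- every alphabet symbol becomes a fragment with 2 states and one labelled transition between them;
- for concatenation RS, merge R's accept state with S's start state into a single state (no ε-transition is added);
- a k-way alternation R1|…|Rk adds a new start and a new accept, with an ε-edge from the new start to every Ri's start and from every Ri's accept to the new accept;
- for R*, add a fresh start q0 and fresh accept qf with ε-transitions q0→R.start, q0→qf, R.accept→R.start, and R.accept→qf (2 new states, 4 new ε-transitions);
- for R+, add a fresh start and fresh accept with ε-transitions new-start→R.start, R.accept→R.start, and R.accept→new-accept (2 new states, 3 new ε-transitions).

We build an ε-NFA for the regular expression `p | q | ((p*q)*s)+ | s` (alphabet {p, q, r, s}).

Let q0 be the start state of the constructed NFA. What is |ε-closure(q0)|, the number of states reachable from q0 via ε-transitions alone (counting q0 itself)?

Work bottom-up. For each fragment F, track |ε-closure(F.start)| and whether F's accept lies in that closure (i.e. whether F accepts ε). A single-symbol fragment has closure size 1 and does not accept ε.
  p* → the star's fresh start ε-reaches both the body's start and the fresh accept: C = 2 + 1 = 3
  p*q → the left operand accepts ε, so the closure extends into the next operand (the shared merged state is already counted); C = 3 + (1−1) = 3
  (p*q)* → new start has ε-edges to the inner start and to the new accept, so C = 2 + 3 = 5
  (p*q)*s → the left operand accepts ε, so the closure extends into the next operand (the shared merged state is already counted); C = 5 + (1−1) = 5
  ((p*q)*s)+ → new start ε-reaches only the body's start; the new accept needs a symbol first: C = 1 + 5 = 6
  p | q | ((p*q)*s)+ | s → C = 1 + 1 + 1 + 6 + 1 = 10 (the new accept is not ε-reachable since no branch accepts ε)

10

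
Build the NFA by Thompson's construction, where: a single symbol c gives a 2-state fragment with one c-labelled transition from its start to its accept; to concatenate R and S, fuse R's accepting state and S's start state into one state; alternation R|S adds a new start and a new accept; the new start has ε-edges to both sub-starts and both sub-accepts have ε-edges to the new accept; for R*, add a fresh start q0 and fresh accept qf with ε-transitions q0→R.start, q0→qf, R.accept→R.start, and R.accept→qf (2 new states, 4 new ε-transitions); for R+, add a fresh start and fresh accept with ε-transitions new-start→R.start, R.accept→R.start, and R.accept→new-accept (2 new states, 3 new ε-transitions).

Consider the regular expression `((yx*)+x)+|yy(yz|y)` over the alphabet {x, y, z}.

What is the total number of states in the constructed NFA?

Recursing over subexpressions:
Each of the 8 symbol leaves contributes a 2-state fragment.
  x* : 4 states
  yx* : 5 states
  (yx*)+ : 7 states
  (yx*)+x : 8 states
  ((yx*)+x)+ : 10 states
  yz : 3 states
  yz|y : 7 states
  yy(yz|y) : 9 states
  ((yx*)+x)+|yy(yz|y) : 21 states

21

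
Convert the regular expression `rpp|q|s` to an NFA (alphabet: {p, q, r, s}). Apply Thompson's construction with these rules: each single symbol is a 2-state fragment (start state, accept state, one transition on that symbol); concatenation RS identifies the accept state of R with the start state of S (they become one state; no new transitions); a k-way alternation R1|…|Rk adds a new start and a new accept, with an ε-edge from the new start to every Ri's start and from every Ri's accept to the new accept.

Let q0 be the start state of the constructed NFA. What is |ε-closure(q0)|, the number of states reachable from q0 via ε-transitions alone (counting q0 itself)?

4

Work bottom-up. For each fragment F, track |ε-closure(F.start)| and whether F's accept lies in that closure (i.e. whether F accepts ε). A single-symbol fragment has closure size 1 and does not accept ε.
  rpp → same as the first factor's closure: C = 1
  rpp|q|s → C = 1 + 1 + 1 + 1 = 4 (the new accept is not ε-reachable since no branch accepts ε)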